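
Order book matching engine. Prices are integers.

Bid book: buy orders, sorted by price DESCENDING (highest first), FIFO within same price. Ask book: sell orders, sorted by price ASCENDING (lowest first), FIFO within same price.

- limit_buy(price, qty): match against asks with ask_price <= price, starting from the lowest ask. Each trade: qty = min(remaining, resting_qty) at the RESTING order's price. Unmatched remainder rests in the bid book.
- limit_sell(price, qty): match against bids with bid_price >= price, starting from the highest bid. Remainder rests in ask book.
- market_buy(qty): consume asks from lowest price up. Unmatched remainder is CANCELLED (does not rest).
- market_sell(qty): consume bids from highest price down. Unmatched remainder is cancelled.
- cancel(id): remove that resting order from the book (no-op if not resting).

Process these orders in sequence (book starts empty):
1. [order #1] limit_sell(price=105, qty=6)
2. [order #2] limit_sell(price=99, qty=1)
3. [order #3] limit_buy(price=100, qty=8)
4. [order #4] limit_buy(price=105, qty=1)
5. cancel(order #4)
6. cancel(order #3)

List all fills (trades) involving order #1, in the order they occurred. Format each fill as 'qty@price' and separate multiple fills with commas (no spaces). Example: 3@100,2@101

Answer: 1@105

Derivation:
After op 1 [order #1] limit_sell(price=105, qty=6): fills=none; bids=[-] asks=[#1:6@105]
After op 2 [order #2] limit_sell(price=99, qty=1): fills=none; bids=[-] asks=[#2:1@99 #1:6@105]
After op 3 [order #3] limit_buy(price=100, qty=8): fills=#3x#2:1@99; bids=[#3:7@100] asks=[#1:6@105]
After op 4 [order #4] limit_buy(price=105, qty=1): fills=#4x#1:1@105; bids=[#3:7@100] asks=[#1:5@105]
After op 5 cancel(order #4): fills=none; bids=[#3:7@100] asks=[#1:5@105]
After op 6 cancel(order #3): fills=none; bids=[-] asks=[#1:5@105]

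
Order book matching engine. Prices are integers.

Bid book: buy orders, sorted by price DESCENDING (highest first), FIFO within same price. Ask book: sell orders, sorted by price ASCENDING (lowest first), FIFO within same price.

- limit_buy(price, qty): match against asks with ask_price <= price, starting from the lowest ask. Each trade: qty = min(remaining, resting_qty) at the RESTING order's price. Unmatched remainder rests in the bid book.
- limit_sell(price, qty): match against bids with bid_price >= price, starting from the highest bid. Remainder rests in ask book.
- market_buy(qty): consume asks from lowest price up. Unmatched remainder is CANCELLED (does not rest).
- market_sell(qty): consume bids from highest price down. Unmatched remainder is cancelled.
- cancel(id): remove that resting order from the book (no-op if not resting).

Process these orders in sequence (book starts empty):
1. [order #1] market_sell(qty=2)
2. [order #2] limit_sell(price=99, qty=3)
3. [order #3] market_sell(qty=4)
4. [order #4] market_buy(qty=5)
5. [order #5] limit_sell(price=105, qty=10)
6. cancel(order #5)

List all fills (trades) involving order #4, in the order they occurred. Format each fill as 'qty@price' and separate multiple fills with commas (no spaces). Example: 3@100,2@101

Answer: 3@99

Derivation:
After op 1 [order #1] market_sell(qty=2): fills=none; bids=[-] asks=[-]
After op 2 [order #2] limit_sell(price=99, qty=3): fills=none; bids=[-] asks=[#2:3@99]
After op 3 [order #3] market_sell(qty=4): fills=none; bids=[-] asks=[#2:3@99]
After op 4 [order #4] market_buy(qty=5): fills=#4x#2:3@99; bids=[-] asks=[-]
After op 5 [order #5] limit_sell(price=105, qty=10): fills=none; bids=[-] asks=[#5:10@105]
After op 6 cancel(order #5): fills=none; bids=[-] asks=[-]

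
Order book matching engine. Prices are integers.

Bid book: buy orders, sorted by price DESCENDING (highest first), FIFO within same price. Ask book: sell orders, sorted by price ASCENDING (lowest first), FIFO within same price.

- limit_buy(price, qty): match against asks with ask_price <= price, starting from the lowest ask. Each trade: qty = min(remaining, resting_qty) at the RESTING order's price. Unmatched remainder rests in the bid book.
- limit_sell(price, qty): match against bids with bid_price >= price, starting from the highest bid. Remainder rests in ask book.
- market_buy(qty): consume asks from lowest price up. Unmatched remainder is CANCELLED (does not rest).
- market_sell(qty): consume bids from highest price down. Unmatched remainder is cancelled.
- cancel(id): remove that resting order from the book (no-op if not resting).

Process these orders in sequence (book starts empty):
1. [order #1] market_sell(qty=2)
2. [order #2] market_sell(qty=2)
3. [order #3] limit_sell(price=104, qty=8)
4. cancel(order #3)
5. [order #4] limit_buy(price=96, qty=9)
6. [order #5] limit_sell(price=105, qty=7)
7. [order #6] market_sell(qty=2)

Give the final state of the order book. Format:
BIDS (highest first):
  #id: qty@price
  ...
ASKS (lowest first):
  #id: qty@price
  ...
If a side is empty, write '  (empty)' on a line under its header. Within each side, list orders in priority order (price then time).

Answer: BIDS (highest first):
  #4: 7@96
ASKS (lowest first):
  #5: 7@105

Derivation:
After op 1 [order #1] market_sell(qty=2): fills=none; bids=[-] asks=[-]
After op 2 [order #2] market_sell(qty=2): fills=none; bids=[-] asks=[-]
After op 3 [order #3] limit_sell(price=104, qty=8): fills=none; bids=[-] asks=[#3:8@104]
After op 4 cancel(order #3): fills=none; bids=[-] asks=[-]
After op 5 [order #4] limit_buy(price=96, qty=9): fills=none; bids=[#4:9@96] asks=[-]
After op 6 [order #5] limit_sell(price=105, qty=7): fills=none; bids=[#4:9@96] asks=[#5:7@105]
After op 7 [order #6] market_sell(qty=2): fills=#4x#6:2@96; bids=[#4:7@96] asks=[#5:7@105]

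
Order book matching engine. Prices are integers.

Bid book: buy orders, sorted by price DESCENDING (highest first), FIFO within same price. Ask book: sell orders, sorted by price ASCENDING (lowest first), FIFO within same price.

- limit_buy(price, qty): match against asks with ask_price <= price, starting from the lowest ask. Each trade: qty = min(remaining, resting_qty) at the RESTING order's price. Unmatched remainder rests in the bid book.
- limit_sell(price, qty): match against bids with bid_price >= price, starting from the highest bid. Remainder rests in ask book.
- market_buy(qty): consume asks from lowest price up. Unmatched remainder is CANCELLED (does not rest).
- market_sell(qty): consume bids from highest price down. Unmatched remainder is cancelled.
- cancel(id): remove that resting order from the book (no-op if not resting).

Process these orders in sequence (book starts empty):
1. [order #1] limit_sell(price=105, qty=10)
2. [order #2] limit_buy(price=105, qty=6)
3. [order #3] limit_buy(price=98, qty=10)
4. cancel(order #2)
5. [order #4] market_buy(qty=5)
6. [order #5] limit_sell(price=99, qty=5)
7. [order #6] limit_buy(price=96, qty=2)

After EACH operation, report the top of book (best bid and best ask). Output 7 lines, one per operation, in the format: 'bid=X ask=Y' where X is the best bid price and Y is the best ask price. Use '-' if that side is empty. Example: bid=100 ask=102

After op 1 [order #1] limit_sell(price=105, qty=10): fills=none; bids=[-] asks=[#1:10@105]
After op 2 [order #2] limit_buy(price=105, qty=6): fills=#2x#1:6@105; bids=[-] asks=[#1:4@105]
After op 3 [order #3] limit_buy(price=98, qty=10): fills=none; bids=[#3:10@98] asks=[#1:4@105]
After op 4 cancel(order #2): fills=none; bids=[#3:10@98] asks=[#1:4@105]
After op 5 [order #4] market_buy(qty=5): fills=#4x#1:4@105; bids=[#3:10@98] asks=[-]
After op 6 [order #5] limit_sell(price=99, qty=5): fills=none; bids=[#3:10@98] asks=[#5:5@99]
After op 7 [order #6] limit_buy(price=96, qty=2): fills=none; bids=[#3:10@98 #6:2@96] asks=[#5:5@99]

Answer: bid=- ask=105
bid=- ask=105
bid=98 ask=105
bid=98 ask=105
bid=98 ask=-
bid=98 ask=99
bid=98 ask=99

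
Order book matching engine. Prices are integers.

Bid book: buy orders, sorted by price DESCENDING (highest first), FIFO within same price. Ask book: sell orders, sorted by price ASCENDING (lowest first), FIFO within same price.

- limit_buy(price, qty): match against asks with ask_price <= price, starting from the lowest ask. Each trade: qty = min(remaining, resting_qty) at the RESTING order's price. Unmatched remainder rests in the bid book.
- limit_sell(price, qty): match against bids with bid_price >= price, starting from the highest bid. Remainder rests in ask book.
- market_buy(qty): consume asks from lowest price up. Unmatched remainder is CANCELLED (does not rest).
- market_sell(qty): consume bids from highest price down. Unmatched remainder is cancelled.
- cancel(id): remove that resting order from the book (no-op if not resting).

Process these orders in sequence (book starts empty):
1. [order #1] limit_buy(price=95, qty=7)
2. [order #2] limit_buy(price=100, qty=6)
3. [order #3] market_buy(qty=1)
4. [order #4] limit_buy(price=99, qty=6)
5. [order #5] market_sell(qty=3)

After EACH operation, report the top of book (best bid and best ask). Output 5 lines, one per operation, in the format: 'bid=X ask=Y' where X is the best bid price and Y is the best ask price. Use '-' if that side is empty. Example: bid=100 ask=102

Answer: bid=95 ask=-
bid=100 ask=-
bid=100 ask=-
bid=100 ask=-
bid=100 ask=-

Derivation:
After op 1 [order #1] limit_buy(price=95, qty=7): fills=none; bids=[#1:7@95] asks=[-]
After op 2 [order #2] limit_buy(price=100, qty=6): fills=none; bids=[#2:6@100 #1:7@95] asks=[-]
After op 3 [order #3] market_buy(qty=1): fills=none; bids=[#2:6@100 #1:7@95] asks=[-]
After op 4 [order #4] limit_buy(price=99, qty=6): fills=none; bids=[#2:6@100 #4:6@99 #1:7@95] asks=[-]
After op 5 [order #5] market_sell(qty=3): fills=#2x#5:3@100; bids=[#2:3@100 #4:6@99 #1:7@95] asks=[-]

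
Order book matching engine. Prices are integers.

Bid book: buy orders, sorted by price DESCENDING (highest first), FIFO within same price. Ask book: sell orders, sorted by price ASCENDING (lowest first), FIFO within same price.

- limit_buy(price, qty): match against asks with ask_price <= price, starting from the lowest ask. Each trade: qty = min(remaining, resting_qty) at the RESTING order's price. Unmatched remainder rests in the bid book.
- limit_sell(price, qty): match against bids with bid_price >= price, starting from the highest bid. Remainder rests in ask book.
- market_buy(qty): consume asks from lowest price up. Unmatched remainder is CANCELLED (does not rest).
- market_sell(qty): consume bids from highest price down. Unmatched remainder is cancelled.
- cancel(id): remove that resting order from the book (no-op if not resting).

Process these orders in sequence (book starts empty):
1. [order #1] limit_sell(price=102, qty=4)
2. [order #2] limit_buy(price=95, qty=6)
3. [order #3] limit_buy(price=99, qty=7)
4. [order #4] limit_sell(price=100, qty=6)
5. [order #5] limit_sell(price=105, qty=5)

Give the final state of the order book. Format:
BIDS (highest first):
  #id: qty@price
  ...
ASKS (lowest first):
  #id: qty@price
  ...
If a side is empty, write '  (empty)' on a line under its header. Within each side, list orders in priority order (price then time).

Answer: BIDS (highest first):
  #3: 7@99
  #2: 6@95
ASKS (lowest first):
  #4: 6@100
  #1: 4@102
  #5: 5@105

Derivation:
After op 1 [order #1] limit_sell(price=102, qty=4): fills=none; bids=[-] asks=[#1:4@102]
After op 2 [order #2] limit_buy(price=95, qty=6): fills=none; bids=[#2:6@95] asks=[#1:4@102]
After op 3 [order #3] limit_buy(price=99, qty=7): fills=none; bids=[#3:7@99 #2:6@95] asks=[#1:4@102]
After op 4 [order #4] limit_sell(price=100, qty=6): fills=none; bids=[#3:7@99 #2:6@95] asks=[#4:6@100 #1:4@102]
After op 5 [order #5] limit_sell(price=105, qty=5): fills=none; bids=[#3:7@99 #2:6@95] asks=[#4:6@100 #1:4@102 #5:5@105]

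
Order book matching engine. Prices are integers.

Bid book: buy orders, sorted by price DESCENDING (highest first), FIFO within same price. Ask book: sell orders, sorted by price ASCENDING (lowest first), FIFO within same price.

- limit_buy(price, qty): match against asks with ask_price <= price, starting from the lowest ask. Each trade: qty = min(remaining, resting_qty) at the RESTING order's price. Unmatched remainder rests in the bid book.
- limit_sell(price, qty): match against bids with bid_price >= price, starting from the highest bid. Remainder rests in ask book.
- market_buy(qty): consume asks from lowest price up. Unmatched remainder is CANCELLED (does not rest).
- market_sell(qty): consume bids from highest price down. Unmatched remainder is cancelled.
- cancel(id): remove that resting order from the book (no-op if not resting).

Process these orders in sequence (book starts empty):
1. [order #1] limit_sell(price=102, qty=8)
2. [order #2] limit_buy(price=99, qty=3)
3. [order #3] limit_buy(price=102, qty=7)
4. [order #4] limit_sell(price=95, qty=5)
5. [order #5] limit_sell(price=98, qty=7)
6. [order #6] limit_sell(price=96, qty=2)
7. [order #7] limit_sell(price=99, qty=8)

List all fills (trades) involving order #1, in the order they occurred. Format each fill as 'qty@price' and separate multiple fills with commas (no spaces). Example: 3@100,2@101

After op 1 [order #1] limit_sell(price=102, qty=8): fills=none; bids=[-] asks=[#1:8@102]
After op 2 [order #2] limit_buy(price=99, qty=3): fills=none; bids=[#2:3@99] asks=[#1:8@102]
After op 3 [order #3] limit_buy(price=102, qty=7): fills=#3x#1:7@102; bids=[#2:3@99] asks=[#1:1@102]
After op 4 [order #4] limit_sell(price=95, qty=5): fills=#2x#4:3@99; bids=[-] asks=[#4:2@95 #1:1@102]
After op 5 [order #5] limit_sell(price=98, qty=7): fills=none; bids=[-] asks=[#4:2@95 #5:7@98 #1:1@102]
After op 6 [order #6] limit_sell(price=96, qty=2): fills=none; bids=[-] asks=[#4:2@95 #6:2@96 #5:7@98 #1:1@102]
After op 7 [order #7] limit_sell(price=99, qty=8): fills=none; bids=[-] asks=[#4:2@95 #6:2@96 #5:7@98 #7:8@99 #1:1@102]

Answer: 7@102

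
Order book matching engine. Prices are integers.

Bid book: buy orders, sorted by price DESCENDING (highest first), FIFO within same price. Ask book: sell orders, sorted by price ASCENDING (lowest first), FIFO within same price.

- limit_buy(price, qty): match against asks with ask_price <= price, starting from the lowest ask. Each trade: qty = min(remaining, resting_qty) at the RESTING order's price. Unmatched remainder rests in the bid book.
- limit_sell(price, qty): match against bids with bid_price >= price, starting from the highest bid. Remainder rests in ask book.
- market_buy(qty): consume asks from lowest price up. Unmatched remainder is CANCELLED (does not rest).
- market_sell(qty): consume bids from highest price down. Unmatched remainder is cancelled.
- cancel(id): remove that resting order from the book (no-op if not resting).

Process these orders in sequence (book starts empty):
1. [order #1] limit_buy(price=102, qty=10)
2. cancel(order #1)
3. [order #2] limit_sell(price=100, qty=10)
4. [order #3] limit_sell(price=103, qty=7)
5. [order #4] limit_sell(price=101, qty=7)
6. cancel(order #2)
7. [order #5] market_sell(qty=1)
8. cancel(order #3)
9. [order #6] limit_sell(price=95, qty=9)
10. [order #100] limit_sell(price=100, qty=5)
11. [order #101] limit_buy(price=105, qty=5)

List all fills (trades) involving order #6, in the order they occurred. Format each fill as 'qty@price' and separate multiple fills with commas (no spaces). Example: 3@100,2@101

After op 1 [order #1] limit_buy(price=102, qty=10): fills=none; bids=[#1:10@102] asks=[-]
After op 2 cancel(order #1): fills=none; bids=[-] asks=[-]
After op 3 [order #2] limit_sell(price=100, qty=10): fills=none; bids=[-] asks=[#2:10@100]
After op 4 [order #3] limit_sell(price=103, qty=7): fills=none; bids=[-] asks=[#2:10@100 #3:7@103]
After op 5 [order #4] limit_sell(price=101, qty=7): fills=none; bids=[-] asks=[#2:10@100 #4:7@101 #3:7@103]
After op 6 cancel(order #2): fills=none; bids=[-] asks=[#4:7@101 #3:7@103]
After op 7 [order #5] market_sell(qty=1): fills=none; bids=[-] asks=[#4:7@101 #3:7@103]
After op 8 cancel(order #3): fills=none; bids=[-] asks=[#4:7@101]
After op 9 [order #6] limit_sell(price=95, qty=9): fills=none; bids=[-] asks=[#6:9@95 #4:7@101]
After op 10 [order #100] limit_sell(price=100, qty=5): fills=none; bids=[-] asks=[#6:9@95 #100:5@100 #4:7@101]
After op 11 [order #101] limit_buy(price=105, qty=5): fills=#101x#6:5@95; bids=[-] asks=[#6:4@95 #100:5@100 #4:7@101]

Answer: 5@95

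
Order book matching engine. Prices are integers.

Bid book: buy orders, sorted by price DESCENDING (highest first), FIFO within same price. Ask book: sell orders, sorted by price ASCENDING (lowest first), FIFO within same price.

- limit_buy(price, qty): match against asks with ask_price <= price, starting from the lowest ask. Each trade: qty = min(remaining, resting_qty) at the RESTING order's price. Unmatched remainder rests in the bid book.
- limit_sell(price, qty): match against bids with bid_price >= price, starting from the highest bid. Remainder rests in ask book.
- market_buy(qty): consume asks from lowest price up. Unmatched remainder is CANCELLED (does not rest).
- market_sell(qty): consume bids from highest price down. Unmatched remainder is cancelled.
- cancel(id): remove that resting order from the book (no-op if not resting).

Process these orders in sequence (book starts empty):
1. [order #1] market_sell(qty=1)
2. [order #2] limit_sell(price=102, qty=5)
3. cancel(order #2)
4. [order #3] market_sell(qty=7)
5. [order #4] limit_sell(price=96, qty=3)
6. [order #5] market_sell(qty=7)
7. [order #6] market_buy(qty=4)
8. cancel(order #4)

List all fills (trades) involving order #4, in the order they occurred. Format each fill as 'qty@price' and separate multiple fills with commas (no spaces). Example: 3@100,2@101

After op 1 [order #1] market_sell(qty=1): fills=none; bids=[-] asks=[-]
After op 2 [order #2] limit_sell(price=102, qty=5): fills=none; bids=[-] asks=[#2:5@102]
After op 3 cancel(order #2): fills=none; bids=[-] asks=[-]
After op 4 [order #3] market_sell(qty=7): fills=none; bids=[-] asks=[-]
After op 5 [order #4] limit_sell(price=96, qty=3): fills=none; bids=[-] asks=[#4:3@96]
After op 6 [order #5] market_sell(qty=7): fills=none; bids=[-] asks=[#4:3@96]
After op 7 [order #6] market_buy(qty=4): fills=#6x#4:3@96; bids=[-] asks=[-]
After op 8 cancel(order #4): fills=none; bids=[-] asks=[-]

Answer: 3@96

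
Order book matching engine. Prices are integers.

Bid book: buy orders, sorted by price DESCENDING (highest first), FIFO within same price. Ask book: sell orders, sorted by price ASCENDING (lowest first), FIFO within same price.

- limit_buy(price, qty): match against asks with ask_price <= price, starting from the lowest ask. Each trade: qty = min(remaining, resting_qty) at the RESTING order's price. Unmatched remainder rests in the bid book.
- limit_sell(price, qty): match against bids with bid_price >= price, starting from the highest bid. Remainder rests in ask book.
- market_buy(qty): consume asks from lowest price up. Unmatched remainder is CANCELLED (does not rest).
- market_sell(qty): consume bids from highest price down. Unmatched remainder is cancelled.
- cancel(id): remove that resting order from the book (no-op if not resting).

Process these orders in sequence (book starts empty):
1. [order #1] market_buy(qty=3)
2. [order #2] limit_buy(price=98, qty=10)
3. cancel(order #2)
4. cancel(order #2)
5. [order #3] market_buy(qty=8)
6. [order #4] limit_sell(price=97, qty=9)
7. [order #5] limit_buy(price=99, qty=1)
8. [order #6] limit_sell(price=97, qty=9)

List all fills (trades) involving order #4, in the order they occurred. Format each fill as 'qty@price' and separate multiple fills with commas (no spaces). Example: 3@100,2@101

Answer: 1@97

Derivation:
After op 1 [order #1] market_buy(qty=3): fills=none; bids=[-] asks=[-]
After op 2 [order #2] limit_buy(price=98, qty=10): fills=none; bids=[#2:10@98] asks=[-]
After op 3 cancel(order #2): fills=none; bids=[-] asks=[-]
After op 4 cancel(order #2): fills=none; bids=[-] asks=[-]
After op 5 [order #3] market_buy(qty=8): fills=none; bids=[-] asks=[-]
After op 6 [order #4] limit_sell(price=97, qty=9): fills=none; bids=[-] asks=[#4:9@97]
After op 7 [order #5] limit_buy(price=99, qty=1): fills=#5x#4:1@97; bids=[-] asks=[#4:8@97]
After op 8 [order #6] limit_sell(price=97, qty=9): fills=none; bids=[-] asks=[#4:8@97 #6:9@97]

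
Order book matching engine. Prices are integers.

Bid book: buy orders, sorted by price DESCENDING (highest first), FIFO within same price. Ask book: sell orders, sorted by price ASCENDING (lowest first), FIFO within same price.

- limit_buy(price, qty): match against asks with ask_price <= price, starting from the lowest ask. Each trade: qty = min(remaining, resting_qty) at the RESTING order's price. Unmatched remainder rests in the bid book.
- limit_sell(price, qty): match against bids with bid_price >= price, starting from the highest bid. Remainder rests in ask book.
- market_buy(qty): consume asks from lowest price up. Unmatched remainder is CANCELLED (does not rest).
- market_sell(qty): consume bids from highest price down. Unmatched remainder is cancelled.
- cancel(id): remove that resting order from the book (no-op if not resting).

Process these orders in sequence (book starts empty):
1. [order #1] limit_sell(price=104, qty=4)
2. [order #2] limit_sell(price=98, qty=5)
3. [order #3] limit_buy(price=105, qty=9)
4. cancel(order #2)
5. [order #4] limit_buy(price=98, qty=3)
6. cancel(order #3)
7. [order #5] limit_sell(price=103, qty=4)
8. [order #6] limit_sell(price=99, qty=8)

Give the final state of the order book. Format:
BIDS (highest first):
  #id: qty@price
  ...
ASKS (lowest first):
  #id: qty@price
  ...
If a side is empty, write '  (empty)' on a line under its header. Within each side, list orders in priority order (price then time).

Answer: BIDS (highest first):
  #4: 3@98
ASKS (lowest first):
  #6: 8@99
  #5: 4@103

Derivation:
After op 1 [order #1] limit_sell(price=104, qty=4): fills=none; bids=[-] asks=[#1:4@104]
After op 2 [order #2] limit_sell(price=98, qty=5): fills=none; bids=[-] asks=[#2:5@98 #1:4@104]
After op 3 [order #3] limit_buy(price=105, qty=9): fills=#3x#2:5@98 #3x#1:4@104; bids=[-] asks=[-]
After op 4 cancel(order #2): fills=none; bids=[-] asks=[-]
After op 5 [order #4] limit_buy(price=98, qty=3): fills=none; bids=[#4:3@98] asks=[-]
After op 6 cancel(order #3): fills=none; bids=[#4:3@98] asks=[-]
After op 7 [order #5] limit_sell(price=103, qty=4): fills=none; bids=[#4:3@98] asks=[#5:4@103]
After op 8 [order #6] limit_sell(price=99, qty=8): fills=none; bids=[#4:3@98] asks=[#6:8@99 #5:4@103]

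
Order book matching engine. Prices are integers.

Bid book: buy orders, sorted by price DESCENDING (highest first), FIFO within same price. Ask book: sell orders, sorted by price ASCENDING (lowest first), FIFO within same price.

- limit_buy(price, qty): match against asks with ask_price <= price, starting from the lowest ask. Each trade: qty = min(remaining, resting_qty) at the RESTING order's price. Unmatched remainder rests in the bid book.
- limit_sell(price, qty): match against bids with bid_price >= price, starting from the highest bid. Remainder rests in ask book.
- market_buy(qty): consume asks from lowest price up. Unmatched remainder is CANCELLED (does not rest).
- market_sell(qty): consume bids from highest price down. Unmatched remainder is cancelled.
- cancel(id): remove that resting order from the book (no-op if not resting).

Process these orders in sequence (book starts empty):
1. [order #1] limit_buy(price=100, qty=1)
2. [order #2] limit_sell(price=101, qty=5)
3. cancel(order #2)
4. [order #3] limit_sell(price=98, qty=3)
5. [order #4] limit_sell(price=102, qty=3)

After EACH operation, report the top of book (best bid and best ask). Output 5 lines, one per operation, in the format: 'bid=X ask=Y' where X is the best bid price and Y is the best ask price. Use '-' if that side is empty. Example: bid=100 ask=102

After op 1 [order #1] limit_buy(price=100, qty=1): fills=none; bids=[#1:1@100] asks=[-]
After op 2 [order #2] limit_sell(price=101, qty=5): fills=none; bids=[#1:1@100] asks=[#2:5@101]
After op 3 cancel(order #2): fills=none; bids=[#1:1@100] asks=[-]
After op 4 [order #3] limit_sell(price=98, qty=3): fills=#1x#3:1@100; bids=[-] asks=[#3:2@98]
After op 5 [order #4] limit_sell(price=102, qty=3): fills=none; bids=[-] asks=[#3:2@98 #4:3@102]

Answer: bid=100 ask=-
bid=100 ask=101
bid=100 ask=-
bid=- ask=98
bid=- ask=98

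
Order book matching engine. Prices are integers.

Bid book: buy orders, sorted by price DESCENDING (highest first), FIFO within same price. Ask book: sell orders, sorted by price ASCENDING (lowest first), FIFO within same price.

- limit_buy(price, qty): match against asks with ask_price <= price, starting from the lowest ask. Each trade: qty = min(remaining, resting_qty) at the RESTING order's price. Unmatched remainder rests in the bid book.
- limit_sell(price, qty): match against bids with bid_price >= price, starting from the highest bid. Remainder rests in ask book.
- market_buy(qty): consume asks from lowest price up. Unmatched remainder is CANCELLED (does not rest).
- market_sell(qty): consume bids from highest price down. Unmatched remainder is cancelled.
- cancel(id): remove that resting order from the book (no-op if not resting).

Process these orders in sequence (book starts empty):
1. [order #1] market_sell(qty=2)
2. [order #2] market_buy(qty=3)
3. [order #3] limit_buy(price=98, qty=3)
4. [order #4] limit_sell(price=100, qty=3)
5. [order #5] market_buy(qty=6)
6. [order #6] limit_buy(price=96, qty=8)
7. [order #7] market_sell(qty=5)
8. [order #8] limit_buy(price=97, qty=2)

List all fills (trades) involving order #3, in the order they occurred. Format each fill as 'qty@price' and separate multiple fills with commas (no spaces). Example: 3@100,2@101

Answer: 3@98

Derivation:
After op 1 [order #1] market_sell(qty=2): fills=none; bids=[-] asks=[-]
After op 2 [order #2] market_buy(qty=3): fills=none; bids=[-] asks=[-]
After op 3 [order #3] limit_buy(price=98, qty=3): fills=none; bids=[#3:3@98] asks=[-]
After op 4 [order #4] limit_sell(price=100, qty=3): fills=none; bids=[#3:3@98] asks=[#4:3@100]
After op 5 [order #5] market_buy(qty=6): fills=#5x#4:3@100; bids=[#3:3@98] asks=[-]
After op 6 [order #6] limit_buy(price=96, qty=8): fills=none; bids=[#3:3@98 #6:8@96] asks=[-]
After op 7 [order #7] market_sell(qty=5): fills=#3x#7:3@98 #6x#7:2@96; bids=[#6:6@96] asks=[-]
After op 8 [order #8] limit_buy(price=97, qty=2): fills=none; bids=[#8:2@97 #6:6@96] asks=[-]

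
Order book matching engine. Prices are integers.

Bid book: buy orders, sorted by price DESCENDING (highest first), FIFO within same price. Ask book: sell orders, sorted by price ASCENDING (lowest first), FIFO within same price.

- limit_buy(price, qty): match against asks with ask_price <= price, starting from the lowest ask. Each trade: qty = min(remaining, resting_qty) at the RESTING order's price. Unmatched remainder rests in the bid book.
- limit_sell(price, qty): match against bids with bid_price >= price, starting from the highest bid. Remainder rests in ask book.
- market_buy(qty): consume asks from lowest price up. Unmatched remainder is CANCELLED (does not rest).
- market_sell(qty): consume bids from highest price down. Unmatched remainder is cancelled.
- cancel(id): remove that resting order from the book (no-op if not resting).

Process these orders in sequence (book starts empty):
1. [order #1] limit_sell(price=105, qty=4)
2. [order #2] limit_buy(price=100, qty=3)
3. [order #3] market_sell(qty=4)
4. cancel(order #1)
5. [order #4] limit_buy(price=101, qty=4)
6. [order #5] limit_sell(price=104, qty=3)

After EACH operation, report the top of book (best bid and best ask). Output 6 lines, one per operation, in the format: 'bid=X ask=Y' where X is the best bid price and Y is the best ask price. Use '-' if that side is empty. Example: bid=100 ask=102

Answer: bid=- ask=105
bid=100 ask=105
bid=- ask=105
bid=- ask=-
bid=101 ask=-
bid=101 ask=104

Derivation:
After op 1 [order #1] limit_sell(price=105, qty=4): fills=none; bids=[-] asks=[#1:4@105]
After op 2 [order #2] limit_buy(price=100, qty=3): fills=none; bids=[#2:3@100] asks=[#1:4@105]
After op 3 [order #3] market_sell(qty=4): fills=#2x#3:3@100; bids=[-] asks=[#1:4@105]
After op 4 cancel(order #1): fills=none; bids=[-] asks=[-]
After op 5 [order #4] limit_buy(price=101, qty=4): fills=none; bids=[#4:4@101] asks=[-]
After op 6 [order #5] limit_sell(price=104, qty=3): fills=none; bids=[#4:4@101] asks=[#5:3@104]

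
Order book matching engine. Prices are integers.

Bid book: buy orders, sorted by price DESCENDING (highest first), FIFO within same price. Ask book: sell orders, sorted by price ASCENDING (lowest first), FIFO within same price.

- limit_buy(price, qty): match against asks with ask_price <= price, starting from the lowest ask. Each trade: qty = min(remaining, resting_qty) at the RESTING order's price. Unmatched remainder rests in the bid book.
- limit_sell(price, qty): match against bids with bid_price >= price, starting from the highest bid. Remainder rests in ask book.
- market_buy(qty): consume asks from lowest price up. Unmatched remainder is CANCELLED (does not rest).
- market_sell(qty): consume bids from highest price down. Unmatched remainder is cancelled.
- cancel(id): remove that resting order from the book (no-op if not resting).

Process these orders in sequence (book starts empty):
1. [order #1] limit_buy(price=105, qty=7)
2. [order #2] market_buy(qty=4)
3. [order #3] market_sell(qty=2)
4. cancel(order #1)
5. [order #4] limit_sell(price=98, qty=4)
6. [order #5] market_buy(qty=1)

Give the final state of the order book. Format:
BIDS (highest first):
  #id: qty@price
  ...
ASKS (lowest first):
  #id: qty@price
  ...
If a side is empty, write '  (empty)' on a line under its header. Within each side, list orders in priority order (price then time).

After op 1 [order #1] limit_buy(price=105, qty=7): fills=none; bids=[#1:7@105] asks=[-]
After op 2 [order #2] market_buy(qty=4): fills=none; bids=[#1:7@105] asks=[-]
After op 3 [order #3] market_sell(qty=2): fills=#1x#3:2@105; bids=[#1:5@105] asks=[-]
After op 4 cancel(order #1): fills=none; bids=[-] asks=[-]
After op 5 [order #4] limit_sell(price=98, qty=4): fills=none; bids=[-] asks=[#4:4@98]
After op 6 [order #5] market_buy(qty=1): fills=#5x#4:1@98; bids=[-] asks=[#4:3@98]

Answer: BIDS (highest first):
  (empty)
ASKS (lowest first):
  #4: 3@98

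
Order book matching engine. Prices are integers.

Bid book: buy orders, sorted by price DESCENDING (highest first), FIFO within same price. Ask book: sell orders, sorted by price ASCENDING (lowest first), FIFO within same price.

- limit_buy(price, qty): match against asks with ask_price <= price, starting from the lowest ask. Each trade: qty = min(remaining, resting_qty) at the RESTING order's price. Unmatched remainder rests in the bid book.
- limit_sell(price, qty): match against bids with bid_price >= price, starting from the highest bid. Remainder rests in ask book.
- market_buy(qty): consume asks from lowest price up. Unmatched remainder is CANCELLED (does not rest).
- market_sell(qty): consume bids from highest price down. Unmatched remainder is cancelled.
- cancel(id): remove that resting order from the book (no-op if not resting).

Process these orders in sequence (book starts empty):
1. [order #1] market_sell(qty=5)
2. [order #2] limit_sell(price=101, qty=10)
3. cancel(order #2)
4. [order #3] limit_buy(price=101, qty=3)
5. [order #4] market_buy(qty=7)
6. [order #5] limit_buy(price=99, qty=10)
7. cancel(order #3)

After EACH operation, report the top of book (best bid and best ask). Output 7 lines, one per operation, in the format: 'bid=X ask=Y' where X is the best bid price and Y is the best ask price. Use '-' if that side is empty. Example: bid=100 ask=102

Answer: bid=- ask=-
bid=- ask=101
bid=- ask=-
bid=101 ask=-
bid=101 ask=-
bid=101 ask=-
bid=99 ask=-

Derivation:
After op 1 [order #1] market_sell(qty=5): fills=none; bids=[-] asks=[-]
After op 2 [order #2] limit_sell(price=101, qty=10): fills=none; bids=[-] asks=[#2:10@101]
After op 3 cancel(order #2): fills=none; bids=[-] asks=[-]
After op 4 [order #3] limit_buy(price=101, qty=3): fills=none; bids=[#3:3@101] asks=[-]
After op 5 [order #4] market_buy(qty=7): fills=none; bids=[#3:3@101] asks=[-]
After op 6 [order #5] limit_buy(price=99, qty=10): fills=none; bids=[#3:3@101 #5:10@99] asks=[-]
After op 7 cancel(order #3): fills=none; bids=[#5:10@99] asks=[-]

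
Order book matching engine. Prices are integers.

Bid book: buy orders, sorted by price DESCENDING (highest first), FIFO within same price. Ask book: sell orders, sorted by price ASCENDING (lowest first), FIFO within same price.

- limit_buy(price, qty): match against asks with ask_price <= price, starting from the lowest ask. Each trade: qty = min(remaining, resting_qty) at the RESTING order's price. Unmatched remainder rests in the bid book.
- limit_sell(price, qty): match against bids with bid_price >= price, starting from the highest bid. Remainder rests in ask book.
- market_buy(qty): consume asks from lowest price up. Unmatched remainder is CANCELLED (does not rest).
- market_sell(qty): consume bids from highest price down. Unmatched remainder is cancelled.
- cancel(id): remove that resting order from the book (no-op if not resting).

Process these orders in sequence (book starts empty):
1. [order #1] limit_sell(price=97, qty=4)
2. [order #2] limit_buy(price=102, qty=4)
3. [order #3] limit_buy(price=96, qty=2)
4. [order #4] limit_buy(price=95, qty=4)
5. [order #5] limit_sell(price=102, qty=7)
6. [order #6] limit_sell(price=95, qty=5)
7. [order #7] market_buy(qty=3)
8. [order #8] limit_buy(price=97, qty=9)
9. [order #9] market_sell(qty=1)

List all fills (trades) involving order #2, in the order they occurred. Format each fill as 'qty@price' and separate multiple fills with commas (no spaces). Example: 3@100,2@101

After op 1 [order #1] limit_sell(price=97, qty=4): fills=none; bids=[-] asks=[#1:4@97]
After op 2 [order #2] limit_buy(price=102, qty=4): fills=#2x#1:4@97; bids=[-] asks=[-]
After op 3 [order #3] limit_buy(price=96, qty=2): fills=none; bids=[#3:2@96] asks=[-]
After op 4 [order #4] limit_buy(price=95, qty=4): fills=none; bids=[#3:2@96 #4:4@95] asks=[-]
After op 5 [order #5] limit_sell(price=102, qty=7): fills=none; bids=[#3:2@96 #4:4@95] asks=[#5:7@102]
After op 6 [order #6] limit_sell(price=95, qty=5): fills=#3x#6:2@96 #4x#6:3@95; bids=[#4:1@95] asks=[#5:7@102]
After op 7 [order #7] market_buy(qty=3): fills=#7x#5:3@102; bids=[#4:1@95] asks=[#5:4@102]
After op 8 [order #8] limit_buy(price=97, qty=9): fills=none; bids=[#8:9@97 #4:1@95] asks=[#5:4@102]
After op 9 [order #9] market_sell(qty=1): fills=#8x#9:1@97; bids=[#8:8@97 #4:1@95] asks=[#5:4@102]

Answer: 4@97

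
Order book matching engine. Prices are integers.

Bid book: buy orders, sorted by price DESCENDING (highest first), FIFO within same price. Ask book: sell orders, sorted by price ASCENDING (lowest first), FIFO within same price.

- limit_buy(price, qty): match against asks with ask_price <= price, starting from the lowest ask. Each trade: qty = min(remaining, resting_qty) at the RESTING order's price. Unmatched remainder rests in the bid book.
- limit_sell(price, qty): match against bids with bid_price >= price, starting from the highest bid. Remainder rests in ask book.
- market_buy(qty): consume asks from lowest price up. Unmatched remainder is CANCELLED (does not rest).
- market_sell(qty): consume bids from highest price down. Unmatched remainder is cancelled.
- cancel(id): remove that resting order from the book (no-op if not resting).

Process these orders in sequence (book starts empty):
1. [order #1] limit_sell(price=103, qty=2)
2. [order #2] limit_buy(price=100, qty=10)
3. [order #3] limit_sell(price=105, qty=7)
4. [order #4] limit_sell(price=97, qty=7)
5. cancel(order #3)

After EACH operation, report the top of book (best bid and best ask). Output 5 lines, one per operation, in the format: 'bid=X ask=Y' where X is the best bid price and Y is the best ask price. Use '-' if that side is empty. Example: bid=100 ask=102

After op 1 [order #1] limit_sell(price=103, qty=2): fills=none; bids=[-] asks=[#1:2@103]
After op 2 [order #2] limit_buy(price=100, qty=10): fills=none; bids=[#2:10@100] asks=[#1:2@103]
After op 3 [order #3] limit_sell(price=105, qty=7): fills=none; bids=[#2:10@100] asks=[#1:2@103 #3:7@105]
After op 4 [order #4] limit_sell(price=97, qty=7): fills=#2x#4:7@100; bids=[#2:3@100] asks=[#1:2@103 #3:7@105]
After op 5 cancel(order #3): fills=none; bids=[#2:3@100] asks=[#1:2@103]

Answer: bid=- ask=103
bid=100 ask=103
bid=100 ask=103
bid=100 ask=103
bid=100 ask=103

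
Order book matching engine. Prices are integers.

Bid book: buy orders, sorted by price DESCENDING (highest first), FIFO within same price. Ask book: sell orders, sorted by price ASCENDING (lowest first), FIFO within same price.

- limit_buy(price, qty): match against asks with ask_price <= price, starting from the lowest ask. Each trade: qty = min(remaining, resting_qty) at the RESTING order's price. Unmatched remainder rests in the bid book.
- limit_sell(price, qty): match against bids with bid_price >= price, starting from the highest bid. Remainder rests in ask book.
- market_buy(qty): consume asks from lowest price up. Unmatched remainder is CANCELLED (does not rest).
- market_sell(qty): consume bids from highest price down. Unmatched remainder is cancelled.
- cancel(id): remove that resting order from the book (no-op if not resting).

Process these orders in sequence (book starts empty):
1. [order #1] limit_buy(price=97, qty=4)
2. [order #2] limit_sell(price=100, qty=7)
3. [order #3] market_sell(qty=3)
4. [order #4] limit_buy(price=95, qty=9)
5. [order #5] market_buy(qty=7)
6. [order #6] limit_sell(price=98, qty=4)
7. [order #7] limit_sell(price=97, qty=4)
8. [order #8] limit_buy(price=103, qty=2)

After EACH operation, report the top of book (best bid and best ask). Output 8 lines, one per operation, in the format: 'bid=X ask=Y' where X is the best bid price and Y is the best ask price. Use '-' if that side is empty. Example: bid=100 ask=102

Answer: bid=97 ask=-
bid=97 ask=100
bid=97 ask=100
bid=97 ask=100
bid=97 ask=-
bid=97 ask=98
bid=95 ask=97
bid=95 ask=97

Derivation:
After op 1 [order #1] limit_buy(price=97, qty=4): fills=none; bids=[#1:4@97] asks=[-]
After op 2 [order #2] limit_sell(price=100, qty=7): fills=none; bids=[#1:4@97] asks=[#2:7@100]
After op 3 [order #3] market_sell(qty=3): fills=#1x#3:3@97; bids=[#1:1@97] asks=[#2:7@100]
After op 4 [order #4] limit_buy(price=95, qty=9): fills=none; bids=[#1:1@97 #4:9@95] asks=[#2:7@100]
After op 5 [order #5] market_buy(qty=7): fills=#5x#2:7@100; bids=[#1:1@97 #4:9@95] asks=[-]
After op 6 [order #6] limit_sell(price=98, qty=4): fills=none; bids=[#1:1@97 #4:9@95] asks=[#6:4@98]
After op 7 [order #7] limit_sell(price=97, qty=4): fills=#1x#7:1@97; bids=[#4:9@95] asks=[#7:3@97 #6:4@98]
After op 8 [order #8] limit_buy(price=103, qty=2): fills=#8x#7:2@97; bids=[#4:9@95] asks=[#7:1@97 #6:4@98]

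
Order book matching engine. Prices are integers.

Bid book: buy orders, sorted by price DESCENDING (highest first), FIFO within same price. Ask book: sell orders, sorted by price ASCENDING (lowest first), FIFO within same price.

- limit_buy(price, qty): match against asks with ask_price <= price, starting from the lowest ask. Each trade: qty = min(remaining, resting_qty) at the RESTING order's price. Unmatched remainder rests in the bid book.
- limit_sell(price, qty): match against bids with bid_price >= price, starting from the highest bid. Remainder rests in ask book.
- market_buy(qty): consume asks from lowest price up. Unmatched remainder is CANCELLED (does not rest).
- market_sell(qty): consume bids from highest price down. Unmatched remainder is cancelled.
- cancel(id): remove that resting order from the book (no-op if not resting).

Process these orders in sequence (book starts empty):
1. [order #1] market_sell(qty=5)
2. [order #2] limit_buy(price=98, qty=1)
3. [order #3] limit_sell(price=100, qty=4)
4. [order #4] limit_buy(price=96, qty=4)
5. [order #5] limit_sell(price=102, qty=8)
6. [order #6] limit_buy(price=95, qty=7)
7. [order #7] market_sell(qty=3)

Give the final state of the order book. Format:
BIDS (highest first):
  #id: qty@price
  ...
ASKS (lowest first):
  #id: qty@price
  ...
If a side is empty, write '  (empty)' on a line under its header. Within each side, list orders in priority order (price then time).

Answer: BIDS (highest first):
  #4: 2@96
  #6: 7@95
ASKS (lowest first):
  #3: 4@100
  #5: 8@102

Derivation:
After op 1 [order #1] market_sell(qty=5): fills=none; bids=[-] asks=[-]
After op 2 [order #2] limit_buy(price=98, qty=1): fills=none; bids=[#2:1@98] asks=[-]
After op 3 [order #3] limit_sell(price=100, qty=4): fills=none; bids=[#2:1@98] asks=[#3:4@100]
After op 4 [order #4] limit_buy(price=96, qty=4): fills=none; bids=[#2:1@98 #4:4@96] asks=[#3:4@100]
After op 5 [order #5] limit_sell(price=102, qty=8): fills=none; bids=[#2:1@98 #4:4@96] asks=[#3:4@100 #5:8@102]
After op 6 [order #6] limit_buy(price=95, qty=7): fills=none; bids=[#2:1@98 #4:4@96 #6:7@95] asks=[#3:4@100 #5:8@102]
After op 7 [order #7] market_sell(qty=3): fills=#2x#7:1@98 #4x#7:2@96; bids=[#4:2@96 #6:7@95] asks=[#3:4@100 #5:8@102]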